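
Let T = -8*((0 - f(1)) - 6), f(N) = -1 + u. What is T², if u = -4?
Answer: 64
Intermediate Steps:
f(N) = -5 (f(N) = -1 - 4 = -5)
T = 8 (T = -8*((0 - 1*(-5)) - 6) = -8*((0 + 5) - 6) = -8*(5 - 6) = -8*(-1) = 8)
T² = 8² = 64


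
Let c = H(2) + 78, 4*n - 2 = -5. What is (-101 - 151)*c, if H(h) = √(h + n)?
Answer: -19656 - 126*√5 ≈ -19938.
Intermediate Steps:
n = -¾ (n = ½ + (¼)*(-5) = ½ - 5/4 = -¾ ≈ -0.75000)
H(h) = √(-¾ + h) (H(h) = √(h - ¾) = √(-¾ + h))
c = 78 + √5/2 (c = √(-3 + 4*2)/2 + 78 = √(-3 + 8)/2 + 78 = √5/2 + 78 = 78 + √5/2 ≈ 79.118)
(-101 - 151)*c = (-101 - 151)*(78 + √5/2) = -252*(78 + √5/2) = -19656 - 126*√5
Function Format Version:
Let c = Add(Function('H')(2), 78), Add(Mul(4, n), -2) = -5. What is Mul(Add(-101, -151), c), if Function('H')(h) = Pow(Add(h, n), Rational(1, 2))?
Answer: Add(-19656, Mul(-126, Pow(5, Rational(1, 2)))) ≈ -19938.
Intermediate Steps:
n = Rational(-3, 4) (n = Add(Rational(1, 2), Mul(Rational(1, 4), -5)) = Add(Rational(1, 2), Rational(-5, 4)) = Rational(-3, 4) ≈ -0.75000)
Function('H')(h) = Pow(Add(Rational(-3, 4), h), Rational(1, 2)) (Function('H')(h) = Pow(Add(h, Rational(-3, 4)), Rational(1, 2)) = Pow(Add(Rational(-3, 4), h), Rational(1, 2)))
c = Add(78, Mul(Rational(1, 2), Pow(5, Rational(1, 2)))) (c = Add(Mul(Rational(1, 2), Pow(Add(-3, Mul(4, 2)), Rational(1, 2))), 78) = Add(Mul(Rational(1, 2), Pow(Add(-3, 8), Rational(1, 2))), 78) = Add(Mul(Rational(1, 2), Pow(5, Rational(1, 2))), 78) = Add(78, Mul(Rational(1, 2), Pow(5, Rational(1, 2)))) ≈ 79.118)
Mul(Add(-101, -151), c) = Mul(Add(-101, -151), Add(78, Mul(Rational(1, 2), Pow(5, Rational(1, 2))))) = Mul(-252, Add(78, Mul(Rational(1, 2), Pow(5, Rational(1, 2))))) = Add(-19656, Mul(-126, Pow(5, Rational(1, 2))))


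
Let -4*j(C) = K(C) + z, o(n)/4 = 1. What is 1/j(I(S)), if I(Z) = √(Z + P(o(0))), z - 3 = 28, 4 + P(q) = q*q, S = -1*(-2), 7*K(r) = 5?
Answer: -14/111 ≈ -0.12613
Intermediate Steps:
K(r) = 5/7 (K(r) = (⅐)*5 = 5/7)
S = 2
o(n) = 4 (o(n) = 4*1 = 4)
P(q) = -4 + q² (P(q) = -4 + q*q = -4 + q²)
z = 31 (z = 3 + 28 = 31)
I(Z) = √(12 + Z) (I(Z) = √(Z + (-4 + 4²)) = √(Z + (-4 + 16)) = √(Z + 12) = √(12 + Z))
j(C) = -111/14 (j(C) = -(5/7 + 31)/4 = -¼*222/7 = -111/14)
1/j(I(S)) = 1/(-111/14) = -14/111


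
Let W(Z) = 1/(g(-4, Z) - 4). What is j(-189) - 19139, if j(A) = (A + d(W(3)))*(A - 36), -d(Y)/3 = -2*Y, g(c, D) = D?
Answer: 24736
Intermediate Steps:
W(Z) = 1/(-4 + Z) (W(Z) = 1/(Z - 4) = 1/(-4 + Z))
d(Y) = 6*Y (d(Y) = -(-6)*Y = 6*Y)
j(A) = (-36 + A)*(-6 + A) (j(A) = (A + 6/(-4 + 3))*(A - 36) = (A + 6/(-1))*(-36 + A) = (A + 6*(-1))*(-36 + A) = (A - 6)*(-36 + A) = (-6 + A)*(-36 + A) = (-36 + A)*(-6 + A))
j(-189) - 19139 = (216 + (-189)² - 42*(-189)) - 19139 = (216 + 35721 + 7938) - 19139 = 43875 - 19139 = 24736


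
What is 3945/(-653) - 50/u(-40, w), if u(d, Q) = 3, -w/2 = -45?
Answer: -44485/1959 ≈ -22.708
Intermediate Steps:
w = 90 (w = -2*(-45) = 90)
3945/(-653) - 50/u(-40, w) = 3945/(-653) - 50/3 = 3945*(-1/653) - 50*⅓ = -3945/653 - 50/3 = -44485/1959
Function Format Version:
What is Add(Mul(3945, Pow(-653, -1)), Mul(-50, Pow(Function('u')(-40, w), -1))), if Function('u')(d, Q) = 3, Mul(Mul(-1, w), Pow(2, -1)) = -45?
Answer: Rational(-44485, 1959) ≈ -22.708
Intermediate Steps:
w = 90 (w = Mul(-2, -45) = 90)
Add(Mul(3945, Pow(-653, -1)), Mul(-50, Pow(Function('u')(-40, w), -1))) = Add(Mul(3945, Pow(-653, -1)), Mul(-50, Pow(3, -1))) = Add(Mul(3945, Rational(-1, 653)), Mul(-50, Rational(1, 3))) = Add(Rational(-3945, 653), Rational(-50, 3)) = Rational(-44485, 1959)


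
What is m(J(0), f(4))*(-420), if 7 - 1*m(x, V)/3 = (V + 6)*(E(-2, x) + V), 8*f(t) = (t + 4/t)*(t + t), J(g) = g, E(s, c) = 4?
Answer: 115920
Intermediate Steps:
f(t) = t*(t + 4/t)/4 (f(t) = ((t + 4/t)*(t + t))/8 = ((t + 4/t)*(2*t))/8 = (2*t*(t + 4/t))/8 = t*(t + 4/t)/4)
m(x, V) = 21 - 3*(4 + V)*(6 + V) (m(x, V) = 21 - 3*(V + 6)*(4 + V) = 21 - 3*(6 + V)*(4 + V) = 21 - 3*(4 + V)*(6 + V))
m(J(0), f(4))*(-420) = (-51 - 30*(1 + (1/4)*4**2) - 3*(1 + (1/4)*4**2)**2)*(-420) = (-51 - 30*(1 + (1/4)*16) - 3*(1 + (1/4)*16)**2)*(-420) = (-51 - 30*(1 + 4) - 3*(1 + 4)**2)*(-420) = (-51 - 30*5 - 3*5**2)*(-420) = (-51 - 150 - 3*25)*(-420) = (-51 - 150 - 75)*(-420) = -276*(-420) = 115920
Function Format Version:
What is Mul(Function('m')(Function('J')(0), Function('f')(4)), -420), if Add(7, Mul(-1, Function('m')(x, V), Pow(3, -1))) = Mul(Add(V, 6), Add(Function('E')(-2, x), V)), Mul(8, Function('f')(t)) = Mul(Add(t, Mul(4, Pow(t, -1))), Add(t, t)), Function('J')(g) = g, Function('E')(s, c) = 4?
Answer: 115920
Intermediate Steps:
Function('f')(t) = Mul(Rational(1, 4), t, Add(t, Mul(4, Pow(t, -1)))) (Function('f')(t) = Mul(Rational(1, 8), Mul(Add(t, Mul(4, Pow(t, -1))), Add(t, t))) = Mul(Rational(1, 8), Mul(Add(t, Mul(4, Pow(t, -1))), Mul(2, t))) = Mul(Rational(1, 8), Mul(2, t, Add(t, Mul(4, Pow(t, -1))))) = Mul(Rational(1, 4), t, Add(t, Mul(4, Pow(t, -1)))))
Function('m')(x, V) = Add(21, Mul(-3, Add(4, V), Add(6, V))) (Function('m')(x, V) = Add(21, Mul(-3, Mul(Add(V, 6), Add(4, V)))) = Add(21, Mul(-3, Mul(Add(6, V), Add(4, V)))) = Add(21, Mul(-3, Mul(Add(4, V), Add(6, V)))) = Add(21, Mul(-3, Add(4, V), Add(6, V))))
Mul(Function('m')(Function('J')(0), Function('f')(4)), -420) = Mul(Add(-51, Mul(-30, Add(1, Mul(Rational(1, 4), Pow(4, 2)))), Mul(-3, Pow(Add(1, Mul(Rational(1, 4), Pow(4, 2))), 2))), -420) = Mul(Add(-51, Mul(-30, Add(1, Mul(Rational(1, 4), 16))), Mul(-3, Pow(Add(1, Mul(Rational(1, 4), 16)), 2))), -420) = Mul(Add(-51, Mul(-30, Add(1, 4)), Mul(-3, Pow(Add(1, 4), 2))), -420) = Mul(Add(-51, Mul(-30, 5), Mul(-3, Pow(5, 2))), -420) = Mul(Add(-51, -150, Mul(-3, 25)), -420) = Mul(Add(-51, -150, -75), -420) = Mul(-276, -420) = 115920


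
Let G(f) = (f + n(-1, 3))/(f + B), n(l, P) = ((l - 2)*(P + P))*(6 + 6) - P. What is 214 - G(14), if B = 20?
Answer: 7481/34 ≈ 220.03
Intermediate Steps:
n(l, P) = -P + 24*P*(-2 + l) (n(l, P) = ((-2 + l)*(2*P))*12 - P = (2*P*(-2 + l))*12 - P = 24*P*(-2 + l) - P = -P + 24*P*(-2 + l))
G(f) = (-219 + f)/(20 + f) (G(f) = (f + 3*(-49 + 24*(-1)))/(f + 20) = (f + 3*(-49 - 24))/(20 + f) = (f + 3*(-73))/(20 + f) = (f - 219)/(20 + f) = (-219 + f)/(20 + f))
214 - G(14) = 214 - (-219 + 14)/(20 + 14) = 214 - (-205)/34 = 214 - 1*(-205/34) = 214 + 205/34 = 7481/34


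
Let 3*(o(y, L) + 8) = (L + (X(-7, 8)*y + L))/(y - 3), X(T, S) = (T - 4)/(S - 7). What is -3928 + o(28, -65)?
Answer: -98546/25 ≈ -3941.8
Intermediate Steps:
X(T, S) = (-4 + T)/(-7 + S)
o(y, L) = -8 + (-11*y + 2*L)/(3*(-3 + y)) (o(y, L) = -8 + ((L + (((-4 - 7)/(-7 + 8))*y + L))/(y - 3))/3 = -8 + ((L + ((-11/1)*y + L))/(-3 + y))/3 = -8 + ((L + ((1*(-11))*y + L))/(-3 + y))/3 = -8 + ((L + (-11*y + L))/(-3 + y))/3 = -8 + ((L + (L - 11*y))/(-3 + y))/3 = -8 + ((-11*y + 2*L)/(-3 + y))/3 = -8 + (-11*y + 2*L)/(3*(-3 + y)))
-3928 + o(28, -65) = -3928 + (72 - 35*28 + 2*(-65))/(3*(-3 + 28)) = -3928 + (⅓)*(72 - 980 - 130)/25 = -3928 + (⅓)*(1/25)*(-1038) = -3928 - 346/25 = -98546/25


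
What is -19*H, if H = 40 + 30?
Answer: -1330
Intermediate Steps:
H = 70
-19*H = -19*70 = -1330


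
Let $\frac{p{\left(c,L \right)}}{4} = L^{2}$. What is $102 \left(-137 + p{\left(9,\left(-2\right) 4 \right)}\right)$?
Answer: $12138$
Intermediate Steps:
$p{\left(c,L \right)} = 4 L^{2}$
$102 \left(-137 + p{\left(9,\left(-2\right) 4 \right)}\right) = 102 \left(-137 + 4 \left(\left(-2\right) 4\right)^{2}\right) = 102 \left(-137 + 4 \left(-8\right)^{2}\right) = 102 \left(-137 + 4 \cdot 64\right) = 102 \left(-137 + 256\right) = 102 \cdot 119 = 12138$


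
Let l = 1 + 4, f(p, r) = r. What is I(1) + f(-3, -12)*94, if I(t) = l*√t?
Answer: -1123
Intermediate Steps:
l = 5
I(t) = 5*√t
I(1) + f(-3, -12)*94 = 5*√1 - 12*94 = 5*1 - 1128 = 5 - 1128 = -1123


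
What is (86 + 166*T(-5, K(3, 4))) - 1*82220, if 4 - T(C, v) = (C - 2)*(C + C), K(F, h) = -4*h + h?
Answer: -93090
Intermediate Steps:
K(F, h) = -3*h
T(C, v) = 4 - 2*C*(-2 + C) (T(C, v) = 4 - (C - 2)*(C + C) = 4 - (-2 + C)*2*C = 4 - 2*C*(-2 + C))
(86 + 166*T(-5, K(3, 4))) - 1*82220 = (86 + 166*(4 - 2*(-5)² + 4*(-5))) - 1*82220 = (86 + 166*(4 - 2*25 - 20)) - 82220 = (86 + 166*(4 - 50 - 20)) - 82220 = (86 + 166*(-66)) - 82220 = (86 - 10956) - 82220 = -10870 - 82220 = -93090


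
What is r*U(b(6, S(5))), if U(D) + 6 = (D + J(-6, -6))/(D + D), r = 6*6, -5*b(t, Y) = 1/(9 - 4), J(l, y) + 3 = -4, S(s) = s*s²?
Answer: 2952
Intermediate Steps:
S(s) = s³
J(l, y) = -7 (J(l, y) = -3 - 4 = -7)
b(t, Y) = -1/25 (b(t, Y) = -1/(5*(9 - 4)) = -⅕/5 = -⅕*⅕ = -1/25)
r = 36
U(D) = -6 + (-7 + D)/(2*D) (U(D) = -6 + (D - 7)/(D + D) = -6 + (-7 + D)/((2*D)) = -6 + (-7 + D)*(1/(2*D)) = -6 + (-7 + D)/(2*D))
r*U(b(6, S(5))) = 36*((-7 - 11*(-1/25))/(2*(-1/25))) = 36*((½)*(-25)*(-7 + 11/25)) = 36*((½)*(-25)*(-164/25)) = 36*82 = 2952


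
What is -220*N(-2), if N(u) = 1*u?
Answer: 440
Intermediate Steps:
N(u) = u
-220*N(-2) = -220*(-2) = 440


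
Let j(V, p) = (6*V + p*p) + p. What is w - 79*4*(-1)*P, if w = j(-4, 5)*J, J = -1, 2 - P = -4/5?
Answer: 4394/5 ≈ 878.80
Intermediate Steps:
j(V, p) = p + p² + 6*V (j(V, p) = (6*V + p²) + p = (p² + 6*V) + p = p + p² + 6*V)
P = 14/5 (P = 2 - (-4)/5 = 2 - 1*(-⅘) = 2 + ⅘ = 14/5 ≈ 2.8000)
w = -6 (w = (5 + 5² + 6*(-4))*(-1) = (5 + 25 - 24)*(-1) = 6*(-1) = -6)
w - 79*4*(-1)*P = -6 - 79*4*(-1)*14/5 = -6 - (-316)*14/5 = -6 - 79*(-56/5) = -6 + 4424/5 = 4394/5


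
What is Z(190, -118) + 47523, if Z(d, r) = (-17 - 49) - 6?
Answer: 47451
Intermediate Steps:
Z(d, r) = -72 (Z(d, r) = -66 - 6 = -72)
Z(190, -118) + 47523 = -72 + 47523 = 47451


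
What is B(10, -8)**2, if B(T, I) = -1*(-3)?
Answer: 9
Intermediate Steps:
B(T, I) = 3
B(10, -8)**2 = 3**2 = 9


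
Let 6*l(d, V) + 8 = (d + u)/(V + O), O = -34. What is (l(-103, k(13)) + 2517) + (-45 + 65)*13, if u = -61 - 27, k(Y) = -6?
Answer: 222117/80 ≈ 2776.5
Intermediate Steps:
u = -88
l(d, V) = -4/3 + (-88 + d)/(6*(-34 + V)) (l(d, V) = -4/3 + ((d - 88)/(V - 34))/6 = -4/3 + ((-88 + d)/(-34 + V))/6 = -4/3 + (-88 + d)/(6*(-34 + V)))
(l(-103, k(13)) + 2517) + (-45 + 65)*13 = ((184 - 103 - 8*(-6))/(6*(-34 - 6)) + 2517) + (-45 + 65)*13 = ((1/6)*(184 - 103 + 48)/(-40) + 2517) + 20*13 = ((1/6)*(-1/40)*129 + 2517) + 260 = (-43/80 + 2517) + 260 = 201317/80 + 260 = 222117/80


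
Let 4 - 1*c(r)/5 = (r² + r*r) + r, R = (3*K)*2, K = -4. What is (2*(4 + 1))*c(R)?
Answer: -56200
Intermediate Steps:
R = -24 (R = (3*(-4))*2 = -12*2 = -24)
c(r) = 20 - 10*r² - 5*r (c(r) = 20 - 5*((r² + r*r) + r) = 20 - 5*((r² + r²) + r) = 20 - 5*(2*r² + r) = 20 - 5*(r + 2*r²) = 20 + (-10*r² - 5*r) = 20 - 10*r² - 5*r)
(2*(4 + 1))*c(R) = (2*(4 + 1))*(20 - 10*(-24)² - 5*(-24)) = (2*5)*(20 - 10*576 + 120) = 10*(20 - 5760 + 120) = 10*(-5620) = -56200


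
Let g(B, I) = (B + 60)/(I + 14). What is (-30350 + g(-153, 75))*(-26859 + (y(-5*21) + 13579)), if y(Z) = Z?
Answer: 36156137555/89 ≈ 4.0625e+8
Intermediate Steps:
g(B, I) = (60 + B)/(14 + I)
(-30350 + g(-153, 75))*(-26859 + (y(-5*21) + 13579)) = (-30350 + (60 - 153)/(14 + 75))*(-26859 + (-5*21 + 13579)) = (-30350 - 93/89)*(-26859 + (-105 + 13579)) = (-30350 + (1/89)*(-93))*(-26859 + 13474) = (-30350 - 93/89)*(-13385) = -2701243/89*(-13385) = 36156137555/89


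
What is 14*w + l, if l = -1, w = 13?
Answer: 181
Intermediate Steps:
14*w + l = 14*13 - 1 = 182 - 1 = 181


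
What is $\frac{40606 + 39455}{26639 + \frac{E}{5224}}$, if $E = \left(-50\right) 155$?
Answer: $\frac{209119332}{69577193} \approx 3.0056$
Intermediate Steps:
$E = -7750$
$\frac{40606 + 39455}{26639 + \frac{E}{5224}} = \frac{40606 + 39455}{26639 - \frac{7750}{5224}} = \frac{80061}{26639 - \frac{3875}{2612}} = \frac{80061}{\frac{69577193}{2612}} = 80061 \cdot \frac{2612}{69577193} = \frac{209119332}{69577193}$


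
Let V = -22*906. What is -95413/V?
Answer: 95413/19932 ≈ 4.7869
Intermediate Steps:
V = -19932
-95413/V = -95413/(-19932) = -95413*(-1/19932) = 95413/19932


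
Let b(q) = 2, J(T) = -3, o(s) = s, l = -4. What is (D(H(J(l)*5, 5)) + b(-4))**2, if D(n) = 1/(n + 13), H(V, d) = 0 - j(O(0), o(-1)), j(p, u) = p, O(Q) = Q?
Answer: 729/169 ≈ 4.3136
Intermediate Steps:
H(V, d) = 0 (H(V, d) = 0 - 1*0 = 0 + 0 = 0)
D(n) = 1/(13 + n)
(D(H(J(l)*5, 5)) + b(-4))**2 = (1/(13 + 0) + 2)**2 = (1/13 + 2)**2 = (27/13)**2 = 729/169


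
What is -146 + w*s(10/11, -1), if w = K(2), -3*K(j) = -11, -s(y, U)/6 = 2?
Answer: -190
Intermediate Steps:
s(y, U) = -12 (s(y, U) = -6*2 = -12)
K(j) = 11/3 (K(j) = -⅓*(-11) = 11/3)
w = 11/3 ≈ 3.6667
-146 + w*s(10/11, -1) = -146 + (11/3)*(-12) = -146 - 44 = -190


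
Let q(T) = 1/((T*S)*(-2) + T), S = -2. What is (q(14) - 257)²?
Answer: 323604121/4900 ≈ 66042.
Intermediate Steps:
q(T) = 1/(5*T) (q(T) = 1/((T*(-2))*(-2) + T) = 1/(-2*T*(-2) + T) = 1/(4*T + T) = 1/(5*T))
(q(14) - 257)² = ((⅕)/14 - 257)² = ((⅕)*(1/14) - 257)² = (1/70 - 257)² = (-17989/70)² = 323604121/4900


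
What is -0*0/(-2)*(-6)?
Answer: 0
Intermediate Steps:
-0*0/(-2)*(-6) = -0*0*(-½)*(-6) = -0*0*(-6) = -17*0*(-6) = 0*(-6) = 0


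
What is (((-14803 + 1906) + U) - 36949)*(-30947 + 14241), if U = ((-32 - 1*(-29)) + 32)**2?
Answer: 818677530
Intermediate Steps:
U = 841 (U = ((-32 + 29) + 32)**2 = (-3 + 32)**2 = 29**2 = 841)
(((-14803 + 1906) + U) - 36949)*(-30947 + 14241) = (((-14803 + 1906) + 841) - 36949)*(-30947 + 14241) = ((-12897 + 841) - 36949)*(-16706) = (-12056 - 36949)*(-16706) = -49005*(-16706) = 818677530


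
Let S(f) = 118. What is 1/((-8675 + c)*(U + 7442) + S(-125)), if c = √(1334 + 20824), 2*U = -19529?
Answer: 80591222/1623258184301371 + 27870*√2462/1623258184301371 ≈ 5.0500e-8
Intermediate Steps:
U = -19529/2 (U = (½)*(-19529) = -19529/2 ≈ -9764.5)
c = 3*√2462 (c = √22158 = 3*√2462 ≈ 148.86)
1/((-8675 + c)*(U + 7442) + S(-125)) = 1/((-8675 + 3*√2462)*(-19529/2 + 7442) + 118) = 1/((-8675 + 3*√2462)*(-4645/2) + 118) = 1/((40295375/2 - 13935*√2462/2) + 118) = 1/(40295611/2 - 13935*√2462/2)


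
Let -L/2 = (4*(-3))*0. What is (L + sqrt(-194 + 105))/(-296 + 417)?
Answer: I*sqrt(89)/121 ≈ 0.077967*I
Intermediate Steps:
L = 0 (L = -2*4*(-3)*0 = -(-24)*0 = -2*0 = 0)
(L + sqrt(-194 + 105))/(-296 + 417) = (0 + sqrt(-194 + 105))/(-296 + 417) = (0 + sqrt(-89))/121 = (0 + I*sqrt(89))*(1/121) = (I*sqrt(89))*(1/121) = I*sqrt(89)/121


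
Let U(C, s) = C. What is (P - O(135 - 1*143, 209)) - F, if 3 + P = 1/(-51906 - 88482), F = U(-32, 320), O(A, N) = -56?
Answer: 11932979/140388 ≈ 85.000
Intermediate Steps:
F = -32
P = -421165/140388 (P = -3 + 1/(-51906 - 88482) = -3 + 1/(-140388) = -3 - 1/140388 = -421165/140388 ≈ -3.0000)
(P - O(135 - 1*143, 209)) - F = (-421165/140388 - 1*(-56)) - 1*(-32) = (-421165/140388 + 56) + 32 = 7440563/140388 + 32 = 11932979/140388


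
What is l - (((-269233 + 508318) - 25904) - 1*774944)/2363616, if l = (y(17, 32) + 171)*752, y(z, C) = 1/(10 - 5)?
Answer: 1521490791407/11818080 ≈ 1.2874e+5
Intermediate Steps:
y(z, C) = 1/5
l = 643712/5 (l = (1/5 + 171)*752 = (856/5)*752 = 643712/5 ≈ 1.2874e+5)
l - (((-269233 + 508318) - 25904) - 1*774944)/2363616 = 643712/5 - (((-269233 + 508318) - 25904) - 1*774944)/2363616 = 643712/5 - ((239085 - 25904) - 774944)/2363616 = 643712/5 - (213181 - 774944)/2363616 = 643712/5 - (-561763)/2363616 = 643712/5 - 1*(-561763/2363616) = 643712/5 + 561763/2363616 = 1521490791407/11818080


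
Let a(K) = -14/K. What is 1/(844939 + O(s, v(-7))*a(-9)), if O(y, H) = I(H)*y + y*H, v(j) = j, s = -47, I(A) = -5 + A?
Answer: 9/7616953 ≈ 1.1816e-6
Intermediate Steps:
O(y, H) = H*y + y*(-5 + H) (O(y, H) = (-5 + H)*y + y*H = y*(-5 + H) + H*y = H*y + y*(-5 + H))
1/(844939 + O(s, v(-7))*a(-9)) = 1/(844939 + (-47*(-5 + 2*(-7)))*(-14/(-9))) = 1/(844939 + (-47*(-5 - 14))*(-14*(-⅑))) = 1/(844939 - 47*(-19)*(14/9)) = 1/(844939 + 893*(14/9)) = 1/(844939 + 12502/9) = 1/(7616953/9) = 9/7616953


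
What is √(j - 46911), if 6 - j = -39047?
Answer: I*√7858 ≈ 88.645*I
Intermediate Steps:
j = 39053 (j = 6 - 1*(-39047) = 6 + 39047 = 39053)
√(j - 46911) = √(39053 - 46911) = √(-7858) = I*√7858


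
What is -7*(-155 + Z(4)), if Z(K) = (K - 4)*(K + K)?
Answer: 1085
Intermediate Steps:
Z(K) = 2*K*(-4 + K) (Z(K) = (-4 + K)*(2*K) = 2*K*(-4 + K))
-7*(-155 + Z(4)) = -7*(-155 + 2*4*(-4 + 4)) = -7*(-155 + 2*4*0) = -7*(-155 + 0) = -7*(-155) = 1085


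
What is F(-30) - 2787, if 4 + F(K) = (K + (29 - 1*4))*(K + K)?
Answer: -2491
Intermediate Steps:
F(K) = -4 + 2*K*(25 + K) (F(K) = -4 + (K + (29 - 1*4))*(K + K) = -4 + (K + (29 - 4))*(2*K) = -4 + (K + 25)*(2*K) = -4 + (25 + K)*(2*K) = -4 + 2*K*(25 + K))
F(-30) - 2787 = (-4 + 2*(-30)² + 50*(-30)) - 2787 = (-4 + 2*900 - 1500) - 2787 = (-4 + 1800 - 1500) - 2787 = 296 - 2787 = -2491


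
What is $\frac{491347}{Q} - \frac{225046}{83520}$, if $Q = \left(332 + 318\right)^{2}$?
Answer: $- \frac{1351115839}{882180000} \approx -1.5316$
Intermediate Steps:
$Q = 422500$ ($Q = 650^{2} = 422500$)
$\frac{491347}{Q} - \frac{225046}{83520} = \frac{491347}{422500} - \frac{225046}{83520} = 491347 \cdot \frac{1}{422500} - \frac{112523}{41760} = \frac{491347}{422500} - \frac{112523}{41760} = - \frac{1351115839}{882180000}$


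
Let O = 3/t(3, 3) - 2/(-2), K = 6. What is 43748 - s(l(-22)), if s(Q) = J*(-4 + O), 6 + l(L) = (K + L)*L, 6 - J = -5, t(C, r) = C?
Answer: 43770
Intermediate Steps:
J = 11 (J = 6 - 1*(-5) = 6 + 5 = 11)
l(L) = -6 + L*(6 + L) (l(L) = -6 + (6 + L)*L = -6 + L*(6 + L))
O = 2 (O = 3/3 - 2/(-2) = 3*(1/3) - 2*(-1/2) = 1 + 1 = 2)
s(Q) = -22 (s(Q) = 11*(-4 + 2) = 11*(-2) = -22)
43748 - s(l(-22)) = 43748 - 1*(-22) = 43748 + 22 = 43770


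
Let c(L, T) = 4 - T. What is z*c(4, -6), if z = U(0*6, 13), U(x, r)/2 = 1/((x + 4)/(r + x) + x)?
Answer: 65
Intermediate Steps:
U(x, r) = 2/(x + (4 + x)/(r + x)) (U(x, r) = 2/((x + 4)/(r + x) + x) = 2/((4 + x)/(r + x) + x) = 2/(x + (4 + x)/(r + x)))
z = 13/2 (z = 2*(13 + 0*6)/(4 + 0*6 + (0*6)**2 + 13*(0*6)) = 2*(13 + 0)/(4 + 0 + 0**2 + 13*0) = 2*13/(4 + 0 + 0 + 0) = 2*13/4 = 2*(1/4)*13 = 13/2 ≈ 6.5000)
z*c(4, -6) = 13*(4 - 1*(-6))/2 = 13*(4 + 6)/2 = (13/2)*10 = 65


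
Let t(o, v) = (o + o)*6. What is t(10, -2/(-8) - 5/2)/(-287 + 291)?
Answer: 30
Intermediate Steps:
t(o, v) = 12*o (t(o, v) = (2*o)*6 = 12*o)
t(10, -2/(-8) - 5/2)/(-287 + 291) = (12*10)/(-287 + 291) = 120/4 = 120*(¼) = 30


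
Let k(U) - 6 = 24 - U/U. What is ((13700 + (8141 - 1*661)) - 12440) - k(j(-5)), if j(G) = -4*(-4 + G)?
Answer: 8711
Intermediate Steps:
j(G) = 16 - 4*G
k(U) = 29 (k(U) = 6 + (24 - U/U) = 6 + (24 - 1*1) = 6 + (24 - 1) = 6 + 23 = 29)
((13700 + (8141 - 1*661)) - 12440) - k(j(-5)) = ((13700 + (8141 - 1*661)) - 12440) - 1*29 = ((13700 + (8141 - 661)) - 12440) - 29 = ((13700 + 7480) - 12440) - 29 = (21180 - 12440) - 29 = 8740 - 29 = 8711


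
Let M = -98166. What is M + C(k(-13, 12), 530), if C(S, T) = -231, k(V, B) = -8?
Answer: -98397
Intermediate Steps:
M + C(k(-13, 12), 530) = -98166 - 231 = -98397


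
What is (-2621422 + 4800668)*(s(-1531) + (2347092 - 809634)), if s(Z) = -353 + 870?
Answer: 3351625866850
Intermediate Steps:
s(Z) = 517
(-2621422 + 4800668)*(s(-1531) + (2347092 - 809634)) = (-2621422 + 4800668)*(517 + (2347092 - 809634)) = 2179246*(517 + 1537458) = 2179246*1537975 = 3351625866850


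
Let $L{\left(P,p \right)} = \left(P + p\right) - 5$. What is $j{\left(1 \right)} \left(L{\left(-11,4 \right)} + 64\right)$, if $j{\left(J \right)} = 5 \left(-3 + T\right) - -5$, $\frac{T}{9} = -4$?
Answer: $-9880$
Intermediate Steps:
$T = -36$ ($T = 9 \left(-4\right) = -36$)
$L{\left(P,p \right)} = -5 + P + p$
$j{\left(J \right)} = -190$ ($j{\left(J \right)} = 5 \left(-3 - 36\right) - -5 = 5 \left(-39\right) + 5 = -195 + 5 = -190$)
$j{\left(1 \right)} \left(L{\left(-11,4 \right)} + 64\right) = - 190 \left(\left(-5 - 11 + 4\right) + 64\right) = - 190 \left(-12 + 64\right) = \left(-190\right) 52 = -9880$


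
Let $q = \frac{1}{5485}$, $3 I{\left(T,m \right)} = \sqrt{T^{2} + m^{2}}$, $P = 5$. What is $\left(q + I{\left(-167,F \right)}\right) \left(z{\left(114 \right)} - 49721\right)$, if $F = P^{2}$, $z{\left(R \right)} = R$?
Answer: $- \frac{49607}{5485} - \frac{49607 \sqrt{28514}}{3} \approx -2.7922 \cdot 10^{6}$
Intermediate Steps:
$F = 25$ ($F = 5^{2} = 25$)
$I{\left(T,m \right)} = \frac{\sqrt{T^{2} + m^{2}}}{3}$
$q = \frac{1}{5485} \approx 0.00018232$
$\left(q + I{\left(-167,F \right)}\right) \left(z{\left(114 \right)} - 49721\right) = \left(\frac{1}{5485} + \frac{\sqrt{\left(-167\right)^{2} + 25^{2}}}{3}\right) \left(114 - 49721\right) = \left(\frac{1}{5485} + \frac{\sqrt{27889 + 625}}{3}\right) \left(-49607\right) = \left(\frac{1}{5485} + \frac{\sqrt{28514}}{3}\right) \left(-49607\right) = - \frac{49607}{5485} - \frac{49607 \sqrt{28514}}{3}$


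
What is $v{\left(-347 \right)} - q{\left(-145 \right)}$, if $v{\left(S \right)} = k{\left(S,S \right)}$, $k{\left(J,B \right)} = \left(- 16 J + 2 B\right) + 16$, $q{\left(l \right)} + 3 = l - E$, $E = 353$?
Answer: $5375$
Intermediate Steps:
$q{\left(l \right)} = -356 + l$ ($q{\left(l \right)} = -3 + \left(l - 353\right) = -3 + \left(-353 + l\right) = -356 + l$)
$k{\left(J,B \right)} = 16 - 16 J + 2 B$
$v{\left(S \right)} = 16 - 14 S$ ($v{\left(S \right)} = 16 - 16 S + 2 S = 16 - 14 S$)
$v{\left(-347 \right)} - q{\left(-145 \right)} = \left(16 - -4858\right) - \left(-356 - 145\right) = \left(16 + 4858\right) - -501 = 4874 + 501 = 5375$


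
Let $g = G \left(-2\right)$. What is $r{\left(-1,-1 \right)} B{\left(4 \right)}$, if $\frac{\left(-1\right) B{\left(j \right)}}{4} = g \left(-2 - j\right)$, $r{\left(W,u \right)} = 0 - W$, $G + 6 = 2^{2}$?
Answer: $96$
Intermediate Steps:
$G = -2$ ($G = -6 + 2^{2} = -6 + 4 = -2$)
$r{\left(W,u \right)} = - W$
$g = 4$ ($g = \left(-2\right) \left(-2\right) = 4$)
$B{\left(j \right)} = 32 + 16 j$ ($B{\left(j \right)} = - 4 \cdot 4 \left(-2 - j\right) = - 4 \left(-8 - 4 j\right) = 32 + 16 j$)
$r{\left(-1,-1 \right)} B{\left(4 \right)} = \left(-1\right) \left(-1\right) \left(32 + 16 \cdot 4\right) = 1 \left(32 + 64\right) = 1 \cdot 96 = 96$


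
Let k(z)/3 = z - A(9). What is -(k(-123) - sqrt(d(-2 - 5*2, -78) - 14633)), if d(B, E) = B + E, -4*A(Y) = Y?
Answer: 1449/4 + I*sqrt(14723) ≈ 362.25 + 121.34*I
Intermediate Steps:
A(Y) = -Y/4
k(z) = 27/4 + 3*z (k(z) = 3*(z - (-1)*9/4) = 3*(z - 1*(-9/4)) = 3*(z + 9/4) = 3*(9/4 + z) = 27/4 + 3*z)
-(k(-123) - sqrt(d(-2 - 5*2, -78) - 14633)) = -((27/4 + 3*(-123)) - sqrt(((-2 - 5*2) - 78) - 14633)) = -((27/4 - 369) - sqrt(((-2 - 10) - 78) - 14633)) = -(-1449/4 - sqrt((-12 - 78) - 14633)) = -(-1449/4 - sqrt(-90 - 14633)) = -(-1449/4 - sqrt(-14723)) = -(-1449/4 - I*sqrt(14723)) = 1449/4 + I*sqrt(14723)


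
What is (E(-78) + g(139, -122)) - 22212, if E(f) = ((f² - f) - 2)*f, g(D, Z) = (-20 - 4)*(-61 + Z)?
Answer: -498300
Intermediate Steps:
g(D, Z) = 1464 - 24*Z (g(D, Z) = -24*(-61 + Z) = 1464 - 24*Z)
E(f) = f*(-2 + f² - f) (E(f) = (-2 + f² - f)*f = f*(-2 + f² - f))
(E(-78) + g(139, -122)) - 22212 = (-78*(-2 + (-78)² - 1*(-78)) + (1464 - 24*(-122))) - 22212 = (-78*(-2 + 6084 + 78) + (1464 + 2928)) - 22212 = (-78*6160 + 4392) - 22212 = (-480480 + 4392) - 22212 = -476088 - 22212 = -498300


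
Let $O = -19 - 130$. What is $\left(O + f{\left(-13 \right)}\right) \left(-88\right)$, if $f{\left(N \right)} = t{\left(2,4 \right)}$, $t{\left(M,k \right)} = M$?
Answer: $12936$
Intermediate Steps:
$f{\left(N \right)} = 2$
$O = -149$ ($O = -19 - 130 = -149$)
$\left(O + f{\left(-13 \right)}\right) \left(-88\right) = \left(-149 + 2\right) \left(-88\right) = \left(-147\right) \left(-88\right) = 12936$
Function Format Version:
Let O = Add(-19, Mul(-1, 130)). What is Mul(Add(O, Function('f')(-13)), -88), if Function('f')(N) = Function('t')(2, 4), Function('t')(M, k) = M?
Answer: 12936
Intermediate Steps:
Function('f')(N) = 2
O = -149 (O = Add(-19, -130) = -149)
Mul(Add(O, Function('f')(-13)), -88) = Mul(Add(-149, 2), -88) = Mul(-147, -88) = 12936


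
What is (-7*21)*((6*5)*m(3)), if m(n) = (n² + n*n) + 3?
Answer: -92610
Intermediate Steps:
m(n) = 3 + 2*n² (m(n) = (n² + n²) + 3 = 2*n² + 3 = 3 + 2*n²)
(-7*21)*((6*5)*m(3)) = (-7*21)*((6*5)*(3 + 2*3²)) = -4410*(3 + 2*9) = -4410*(3 + 18) = -4410*21 = -147*630 = -92610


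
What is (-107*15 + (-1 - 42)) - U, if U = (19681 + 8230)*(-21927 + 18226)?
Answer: 103296963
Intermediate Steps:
U = -103298611 (U = 27911*(-3701) = -103298611)
(-107*15 + (-1 - 42)) - U = (-107*15 + (-1 - 42)) - 1*(-103298611) = (-1605 - 43) + 103298611 = -1648 + 103298611 = 103296963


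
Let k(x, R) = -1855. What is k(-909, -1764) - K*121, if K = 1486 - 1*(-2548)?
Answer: -489969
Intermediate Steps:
K = 4034 (K = 1486 + 2548 = 4034)
k(-909, -1764) - K*121 = -1855 - 4034*121 = -1855 - 1*488114 = -1855 - 488114 = -489969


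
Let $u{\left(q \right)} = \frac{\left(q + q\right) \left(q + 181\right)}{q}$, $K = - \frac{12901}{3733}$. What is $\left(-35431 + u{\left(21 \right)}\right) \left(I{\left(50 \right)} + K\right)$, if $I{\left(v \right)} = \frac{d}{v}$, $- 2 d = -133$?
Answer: $\frac{27797812497}{373300} \approx 74465.0$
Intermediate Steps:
$d = \frac{133}{2}$ ($d = \left(- \frac{1}{2}\right) \left(-133\right) = \frac{133}{2} \approx 66.5$)
$K = - \frac{12901}{3733}$ ($K = \left(-12901\right) \frac{1}{3733} = - \frac{12901}{3733} \approx -3.4559$)
$u{\left(q \right)} = 362 + 2 q$ ($u{\left(q \right)} = \frac{2 q \left(181 + q\right)}{q} = 362 + 2 q$)
$I{\left(v \right)} = \frac{133}{2 v}$
$\left(-35431 + u{\left(21 \right)}\right) \left(I{\left(50 \right)} + K\right) = \left(-35431 + \left(362 + 2 \cdot 21\right)\right) \left(\frac{133}{2 \cdot 50} - \frac{12901}{3733}\right) = \left(-35431 + \left(362 + 42\right)\right) \left(\frac{133}{2} \cdot \frac{1}{50} - \frac{12901}{3733}\right) = \left(-35431 + 404\right) \left(\frac{133}{100} - \frac{12901}{3733}\right) = \left(-35027\right) \left(- \frac{793611}{373300}\right) = \frac{27797812497}{373300}$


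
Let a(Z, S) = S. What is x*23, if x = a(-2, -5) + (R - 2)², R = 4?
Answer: -23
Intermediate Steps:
x = -1 (x = -5 + (4 - 2)² = -5 + 2² = -5 + 4 = -1)
x*23 = -1*23 = -23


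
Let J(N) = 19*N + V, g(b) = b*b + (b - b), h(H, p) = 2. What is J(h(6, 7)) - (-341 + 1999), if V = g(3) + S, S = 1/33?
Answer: -53162/33 ≈ -1611.0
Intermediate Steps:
S = 1/33 ≈ 0.030303
g(b) = b**2 (g(b) = b**2 + 0 = b**2)
V = 298/33 (V = 3**2 + 1/33 = 9 + 1/33 = 298/33 ≈ 9.0303)
J(N) = 298/33 + 19*N (J(N) = 19*N + 298/33 = 298/33 + 19*N)
J(h(6, 7)) - (-341 + 1999) = (298/33 + 19*2) - (-341 + 1999) = (298/33 + 38) - 1*1658 = 1552/33 - 1658 = -53162/33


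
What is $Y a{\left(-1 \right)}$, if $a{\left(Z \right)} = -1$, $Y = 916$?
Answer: $-916$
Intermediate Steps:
$Y a{\left(-1 \right)} = 916 \left(-1\right) = -916$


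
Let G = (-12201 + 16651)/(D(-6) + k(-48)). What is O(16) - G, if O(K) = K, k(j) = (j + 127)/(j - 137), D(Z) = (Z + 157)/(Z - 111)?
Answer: 48457549/18589 ≈ 2606.8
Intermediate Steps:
D(Z) = (157 + Z)/(-111 + Z)
k(j) = (127 + j)/(-137 + j)
G = -48160125/18589 (G = (-12201 + 16651)/((157 - 6)/(-111 - 6) + (127 - 48)/(-137 - 48)) = 4450/(151/(-117) + 79/(-185)) = 4450/(-1/117*151 - 1/185*79) = 4450/(-151/117 - 79/185) = 4450/(-37178/21645) = 4450*(-21645/37178) = -48160125/18589 ≈ -2590.8)
O(16) - G = 16 - 1*(-48160125/18589) = 16 + 48160125/18589 = 48457549/18589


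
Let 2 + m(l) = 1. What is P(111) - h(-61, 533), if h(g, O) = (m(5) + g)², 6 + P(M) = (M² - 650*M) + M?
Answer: -63568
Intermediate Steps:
m(l) = -1 (m(l) = -2 + 1 = -1)
P(M) = -6 + M² - 649*M (P(M) = -6 + ((M² - 650*M) + M) = -6 + (M² - 649*M) = -6 + M² - 649*M)
h(g, O) = (-1 + g)²
P(111) - h(-61, 533) = (-6 + 111² - 649*111) - (-1 - 61)² = (-6 + 12321 - 72039) - 1*(-62)² = -59724 - 1*3844 = -59724 - 3844 = -63568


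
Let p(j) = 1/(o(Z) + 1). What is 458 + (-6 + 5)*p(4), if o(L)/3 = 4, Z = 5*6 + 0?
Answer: 5953/13 ≈ 457.92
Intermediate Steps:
Z = 30 (Z = 30 + 0 = 30)
o(L) = 12 (o(L) = 3*4 = 12)
p(j) = 1/13 (p(j) = 1/(12 + 1) = 1/13)
458 + (-6 + 5)*p(4) = 458 + (-6 + 5)*(1/13) = 458 - 1*1/13 = 458 - 1/13 = 5953/13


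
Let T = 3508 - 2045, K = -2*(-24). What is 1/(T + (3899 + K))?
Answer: 1/5410 ≈ 0.00018484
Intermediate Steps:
K = 48
T = 1463
1/(T + (3899 + K)) = 1/(1463 + (3899 + 48)) = 1/(1463 + 3947) = 1/5410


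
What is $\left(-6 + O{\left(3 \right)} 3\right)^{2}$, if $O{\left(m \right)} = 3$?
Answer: $9$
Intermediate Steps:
$\left(-6 + O{\left(3 \right)} 3\right)^{2} = \left(-6 + 3 \cdot 3\right)^{2} = \left(-6 + 9\right)^{2} = 3^{2} = 9$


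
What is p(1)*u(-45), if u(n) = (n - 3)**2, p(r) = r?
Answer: 2304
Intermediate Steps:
u(n) = (-3 + n)**2
p(1)*u(-45) = 1*(-3 - 45)**2 = 1*(-48)**2 = 1*2304 = 2304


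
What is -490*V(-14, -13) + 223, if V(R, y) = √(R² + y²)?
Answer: 223 - 490*√365 ≈ -9138.4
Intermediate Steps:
-490*V(-14, -13) + 223 = -490*√((-14)² + (-13)²) + 223 = -490*√(196 + 169) + 223 = -490*√365 + 223 = 223 - 490*√365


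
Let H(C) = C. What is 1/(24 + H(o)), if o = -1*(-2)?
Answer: 1/26 ≈ 0.038462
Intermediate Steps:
o = 2
1/(24 + H(o)) = 1/(24 + 2) = 1/26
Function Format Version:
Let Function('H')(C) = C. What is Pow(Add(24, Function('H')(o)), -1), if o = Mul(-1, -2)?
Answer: Rational(1, 26) ≈ 0.038462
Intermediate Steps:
o = 2
Pow(Add(24, Function('H')(o)), -1) = Pow(Add(24, 2), -1) = Pow(26, -1) = Rational(1, 26)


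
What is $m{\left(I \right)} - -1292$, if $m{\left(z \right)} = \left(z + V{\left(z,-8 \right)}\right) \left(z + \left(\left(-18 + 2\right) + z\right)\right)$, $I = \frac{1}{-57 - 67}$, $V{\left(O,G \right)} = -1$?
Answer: $\frac{10057021}{7688} \approx 1308.1$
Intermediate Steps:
$I = - \frac{1}{124}$ ($I = \frac{1}{-124} = - \frac{1}{124} \approx -0.0080645$)
$m{\left(z \right)} = \left(-1 + z\right) \left(-16 + 2 z\right)$ ($m{\left(z \right)} = \left(z - 1\right) \left(z + \left(\left(-18 + 2\right) + z\right)\right) = \left(-1 + z\right) \left(z + \left(-16 + z\right)\right) = \left(-1 + z\right) \left(-16 + 2 z\right)$)
$m{\left(I \right)} - -1292 = \left(16 - - \frac{9}{62} + 2 \left(- \frac{1}{124}\right)^{2}\right) - -1292 = \left(16 + \frac{9}{62} + 2 \cdot \frac{1}{15376}\right) + 1292 = \left(16 + \frac{9}{62} + \frac{1}{7688}\right) + 1292 = \frac{124125}{7688} + 1292 = \frac{10057021}{7688}$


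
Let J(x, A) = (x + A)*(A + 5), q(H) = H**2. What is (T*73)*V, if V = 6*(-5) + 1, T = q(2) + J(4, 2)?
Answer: -97382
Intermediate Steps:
J(x, A) = (5 + A)*(A + x) (J(x, A) = (A + x)*(5 + A) = (5 + A)*(A + x))
T = 46 (T = 2**2 + (2**2 + 5*2 + 5*4 + 2*4) = 4 + (4 + 10 + 20 + 8) = 4 + 42 = 46)
V = -29 (V = -30 + 1 = -29)
(T*73)*V = (46*73)*(-29) = 3358*(-29) = -97382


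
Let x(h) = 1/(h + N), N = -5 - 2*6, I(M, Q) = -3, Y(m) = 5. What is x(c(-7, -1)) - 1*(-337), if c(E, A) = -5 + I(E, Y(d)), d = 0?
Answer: 8424/25 ≈ 336.96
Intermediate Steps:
N = -17 (N = -5 - 12 = -17)
c(E, A) = -8 (c(E, A) = -5 - 3 = -8)
x(h) = 1/(-17 + h) (x(h) = 1/(h - 17) = 1/(-17 + h))
x(c(-7, -1)) - 1*(-337) = 1/(-17 - 8) - 1*(-337) = 1/(-25) + 337 = -1/25 + 337 = 8424/25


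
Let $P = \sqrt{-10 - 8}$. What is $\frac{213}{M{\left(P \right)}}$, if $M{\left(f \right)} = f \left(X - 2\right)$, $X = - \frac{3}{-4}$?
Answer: $\frac{142 i \sqrt{2}}{5} \approx 40.164 i$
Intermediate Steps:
$X = \frac{3}{4}$ ($X = \left(-3\right) \left(- \frac{1}{4}\right) = \frac{3}{4} \approx 0.75$)
$P = 3 i \sqrt{2}$ ($P = \sqrt{-18} = 3 i \sqrt{2} \approx 4.2426 i$)
$M{\left(f \right)} = - \frac{5 f}{4}$ ($M{\left(f \right)} = f \left(\frac{3}{4} - 2\right) = f \left(- \frac{5}{4}\right) = - \frac{5 f}{4}$)
$\frac{213}{M{\left(P \right)}} = \frac{213}{\left(- \frac{5}{4}\right) 3 i \sqrt{2}} = \frac{213}{\left(- \frac{15}{4}\right) i \sqrt{2}} = 213 \frac{2 i \sqrt{2}}{15} = \frac{142 i \sqrt{2}}{5}$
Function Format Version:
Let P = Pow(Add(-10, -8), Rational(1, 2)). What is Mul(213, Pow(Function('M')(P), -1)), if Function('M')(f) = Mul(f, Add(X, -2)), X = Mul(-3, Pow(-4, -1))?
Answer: Mul(Rational(142, 5), I, Pow(2, Rational(1, 2))) ≈ Mul(40.164, I)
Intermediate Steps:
X = Rational(3, 4) (X = Mul(-3, Rational(-1, 4)) = Rational(3, 4) ≈ 0.75000)
P = Mul(3, I, Pow(2, Rational(1, 2))) (P = Pow(-18, Rational(1, 2)) = Mul(3, I, Pow(2, Rational(1, 2))) ≈ Mul(4.2426, I))
Function('M')(f) = Mul(Rational(-5, 4), f) (Function('M')(f) = Mul(f, Add(Rational(3, 4), -2)) = Mul(f, Rational(-5, 4)) = Mul(Rational(-5, 4), f))
Mul(213, Pow(Function('M')(P), -1)) = Mul(213, Pow(Mul(Rational(-5, 4), Mul(3, I, Pow(2, Rational(1, 2)))), -1)) = Mul(213, Pow(Mul(Rational(-15, 4), I, Pow(2, Rational(1, 2))), -1)) = Mul(213, Mul(Rational(2, 15), I, Pow(2, Rational(1, 2)))) = Mul(Rational(142, 5), I, Pow(2, Rational(1, 2)))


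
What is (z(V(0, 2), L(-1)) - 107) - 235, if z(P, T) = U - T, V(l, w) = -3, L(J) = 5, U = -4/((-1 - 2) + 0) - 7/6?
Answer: -2081/6 ≈ -346.83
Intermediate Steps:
U = ⅙ (U = -4/(-3 + 0) - 7*⅙ = -4/(-3) - 7/6 = -4*(-⅓) - 7/6 = 4/3 - 7/6 = ⅙ ≈ 0.16667)
z(P, T) = ⅙ - T
(z(V(0, 2), L(-1)) - 107) - 235 = ((⅙ - 1*5) - 107) - 235 = ((⅙ - 5) - 107) - 235 = (-29/6 - 107) - 235 = -671/6 - 235 = -2081/6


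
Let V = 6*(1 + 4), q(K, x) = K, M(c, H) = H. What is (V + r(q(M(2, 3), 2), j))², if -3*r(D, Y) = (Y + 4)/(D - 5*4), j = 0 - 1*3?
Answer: 2343961/2601 ≈ 901.18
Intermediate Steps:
j = -3 (j = 0 - 3 = -3)
V = 30 (V = 6*5 = 30)
r(D, Y) = -(4 + Y)/(3*(-20 + D)) (r(D, Y) = -(Y + 4)/(3*(D - 5*4)) = -(4 + Y)/(3*(D - 20)) = -(4 + Y)/(3*(-20 + D)))
(V + r(q(M(2, 3), 2), j))² = (30 + (-4 - 1*(-3))/(3*(-20 + 3)))² = (30 + (⅓)*(-4 + 3)/(-17))² = (30 + (⅓)*(-1/17)*(-1))² = (30 + 1/51)² = (1531/51)² = 2343961/2601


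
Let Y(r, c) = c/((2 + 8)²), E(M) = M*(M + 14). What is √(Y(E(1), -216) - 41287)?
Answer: I*√1032229/5 ≈ 203.2*I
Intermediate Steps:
E(M) = M*(14 + M)
Y(r, c) = c/100 (Y(r, c) = c/(10²) = c/100)
√(Y(E(1), -216) - 41287) = √((1/100)*(-216) - 41287) = √(-54/25 - 41287) = √(-1032229/25) = I*√1032229/5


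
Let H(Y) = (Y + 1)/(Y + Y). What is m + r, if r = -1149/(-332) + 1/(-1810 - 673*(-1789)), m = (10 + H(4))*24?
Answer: 381171043715/1474772884 ≈ 258.46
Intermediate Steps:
H(Y) = (1 + Y)/(2*Y) (H(Y) = (1 + Y)/((2*Y)) = (1 + Y)*(1/(2*Y)) = (1 + Y)/(2*Y))
m = 255 (m = (10 + (½)*(1 + 4)/4)*24 = (10 + (½)*(¼)*5)*24 = (10 + 5/8)*24 = (85/8)*24 = 255)
r = 5103958295/1474772884 (r = -1149*(-1/332) - 1/1789/(-2483) = 1149/332 - 1/2483*(-1/1789) = 1149/332 + 1/4442087 = 5103958295/1474772884 ≈ 3.4608)
m + r = 255 + 5103958295/1474772884 = 381171043715/1474772884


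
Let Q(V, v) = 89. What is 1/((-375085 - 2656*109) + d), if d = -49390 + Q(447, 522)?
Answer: -1/713890 ≈ -1.4008e-6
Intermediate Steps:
d = -49301 (d = -49390 + 89 = -49301)
1/((-375085 - 2656*109) + d) = 1/((-375085 - 2656*109) - 49301) = 1/((-375085 - 1*289504) - 49301) = 1/((-375085 - 289504) - 49301) = 1/(-664589 - 49301) = 1/(-713890) = -1/713890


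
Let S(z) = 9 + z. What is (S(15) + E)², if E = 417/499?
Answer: 153586449/249001 ≈ 616.81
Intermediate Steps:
E = 417/499 (E = 417*(1/499) = 417/499 ≈ 0.83567)
(S(15) + E)² = ((9 + 15) + 417/499)² = (24 + 417/499)² = (12393/499)² = 153586449/249001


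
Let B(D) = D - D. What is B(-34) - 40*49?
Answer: -1960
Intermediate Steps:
B(D) = 0
B(-34) - 40*49 = 0 - 40*49 = 0 - 1*1960 = 0 - 1960 = -1960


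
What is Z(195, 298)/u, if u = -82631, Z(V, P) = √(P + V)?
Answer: -√493/82631 ≈ -0.00026871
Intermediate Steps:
Z(195, 298)/u = √(298 + 195)/(-82631) = √493*(-1/82631) = -√493/82631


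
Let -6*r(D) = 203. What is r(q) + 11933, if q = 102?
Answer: 71395/6 ≈ 11899.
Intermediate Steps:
r(D) = -203/6 (r(D) = -⅙*203 = -203/6)
r(q) + 11933 = -203/6 + 11933 = 71395/6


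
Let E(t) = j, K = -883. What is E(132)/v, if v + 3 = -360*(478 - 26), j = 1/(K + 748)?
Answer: 1/21967605 ≈ 4.5522e-8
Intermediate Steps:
j = -1/135 (j = 1/(-883 + 748) = 1/(-135) = -1/135 ≈ -0.0074074)
E(t) = -1/135
v = -162723 (v = -3 - 360*(478 - 26) = -3 - 360*452 = -3 - 162720 = -162723)
E(132)/v = -1/135/(-162723) = -1/135*(-1/162723) = 1/21967605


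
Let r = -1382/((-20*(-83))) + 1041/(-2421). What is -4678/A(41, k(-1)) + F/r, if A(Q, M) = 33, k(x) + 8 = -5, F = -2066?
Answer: 3791851774/2536941 ≈ 1494.7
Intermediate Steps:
k(x) = -13 (k(x) = -8 - 5 = -13)
r = -845647/669810 (r = -1382/1660 + 1041*(-1/2421) = -1382*1/1660 - 347/807 = -691/830 - 347/807 = -845647/669810 ≈ -1.2625)
-4678/A(41, k(-1)) + F/r = -4678/33 - 2066/(-845647/669810) = -4678*1/33 - 2066*(-669810/845647) = -4678/33 + 1383827460/845647 = 3791851774/2536941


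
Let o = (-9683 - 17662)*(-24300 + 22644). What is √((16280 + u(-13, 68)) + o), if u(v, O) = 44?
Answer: 2*√11324911 ≈ 6730.5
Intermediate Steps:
o = 45283320 (o = -27345*(-1656) = 45283320)
√((16280 + u(-13, 68)) + o) = √((16280 + 44) + 45283320) = √(16324 + 45283320) = √45299644 = 2*√11324911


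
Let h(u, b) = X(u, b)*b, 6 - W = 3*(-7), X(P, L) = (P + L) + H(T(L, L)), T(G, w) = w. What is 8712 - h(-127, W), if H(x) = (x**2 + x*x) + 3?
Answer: -28035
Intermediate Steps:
H(x) = 3 + 2*x**2 (H(x) = (x**2 + x**2) + 3 = 2*x**2 + 3 = 3 + 2*x**2)
X(P, L) = 3 + L + P + 2*L**2 (X(P, L) = (P + L) + (3 + 2*L**2) = (L + P) + (3 + 2*L**2) = 3 + L + P + 2*L**2)
W = 27 (W = 6 - 3*(-7) = 6 - 1*(-21) = 6 + 21 = 27)
h(u, b) = b*(3 + b + u + 2*b**2) (h(u, b) = (3 + b + u + 2*b**2)*b = b*(3 + b + u + 2*b**2))
8712 - h(-127, W) = 8712 - 27*(3 + 27 - 127 + 2*27**2) = 8712 - 27*(3 + 27 - 127 + 2*729) = 8712 - 27*(3 + 27 - 127 + 1458) = 8712 - 27*1361 = 8712 - 1*36747 = 8712 - 36747 = -28035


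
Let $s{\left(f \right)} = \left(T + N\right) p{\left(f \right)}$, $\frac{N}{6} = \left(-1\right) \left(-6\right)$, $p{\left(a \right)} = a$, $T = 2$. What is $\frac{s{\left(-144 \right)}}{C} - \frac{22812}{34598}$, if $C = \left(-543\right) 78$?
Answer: $- \frac{21579422}{40704547} \approx -0.53015$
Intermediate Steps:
$C = -42354$
$N = 36$ ($N = 6 \left(\left(-1\right) \left(-6\right)\right) = 6 \cdot 6 = 36$)
$s{\left(f \right)} = 38 f$ ($s{\left(f \right)} = \left(2 + 36\right) f = 38 f$)
$\frac{s{\left(-144 \right)}}{C} - \frac{22812}{34598} = \frac{38 \left(-144\right)}{-42354} - \frac{22812}{34598} = \left(-5472\right) \left(- \frac{1}{42354}\right) - \frac{11406}{17299} = \frac{304}{2353} - \frac{11406}{17299} = - \frac{21579422}{40704547}$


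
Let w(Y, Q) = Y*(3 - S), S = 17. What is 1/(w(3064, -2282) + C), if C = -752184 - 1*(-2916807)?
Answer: 1/2121727 ≈ 4.7131e-7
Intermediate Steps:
C = 2164623 (C = -752184 + 2916807 = 2164623)
w(Y, Q) = -14*Y (w(Y, Q) = Y*(3 - 1*17) = Y*(3 - 17) = Y*(-14) = -14*Y)
1/(w(3064, -2282) + C) = 1/(-14*3064 + 2164623) = 1/(-42896 + 2164623) = 1/2121727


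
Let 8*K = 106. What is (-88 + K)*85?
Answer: -25415/4 ≈ -6353.8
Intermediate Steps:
K = 53/4 (K = (⅛)*106 = 53/4 ≈ 13.250)
(-88 + K)*85 = (-88 + 53/4)*85 = -299/4*85 = -25415/4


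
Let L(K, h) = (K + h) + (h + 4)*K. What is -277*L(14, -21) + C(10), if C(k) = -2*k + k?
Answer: 67855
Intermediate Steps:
L(K, h) = K + h + K*(4 + h) (L(K, h) = (K + h) + (4 + h)*K = (K + h) + K*(4 + h) = K + h + K*(4 + h))
C(k) = -k
-277*L(14, -21) + C(10) = -277*(-21 + 5*14 + 14*(-21)) - 1*10 = -277*(-21 + 70 - 294) - 10 = -277*(-245) - 10 = 67865 - 10 = 67855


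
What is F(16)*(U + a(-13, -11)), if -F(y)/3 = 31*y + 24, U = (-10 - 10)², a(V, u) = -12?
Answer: -605280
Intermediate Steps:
U = 400 (U = (-20)² = 400)
F(y) = -72 - 93*y (F(y) = -3*(31*y + 24) = -3*(24 + 31*y) = -72 - 93*y)
F(16)*(U + a(-13, -11)) = (-72 - 93*16)*(400 - 12) = (-72 - 1488)*388 = -1560*388 = -605280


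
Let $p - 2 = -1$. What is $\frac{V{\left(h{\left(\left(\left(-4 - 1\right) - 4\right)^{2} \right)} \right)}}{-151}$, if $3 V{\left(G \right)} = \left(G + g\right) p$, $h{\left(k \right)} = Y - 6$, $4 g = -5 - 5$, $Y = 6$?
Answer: $\frac{5}{906} \approx 0.0055188$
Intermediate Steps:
$p = 1$ ($p = 2 - 1 = 1$)
$g = - \frac{5}{2}$ ($g = \frac{-5 - 5}{4} = \frac{1}{4} \left(-10\right) = - \frac{5}{2} \approx -2.5$)
$h{\left(k \right)} = 0$ ($h{\left(k \right)} = 6 - 6 = 0$)
$V{\left(G \right)} = - \frac{5}{6} + \frac{G}{3}$ ($V{\left(G \right)} = \frac{\left(G - \frac{5}{2}\right) 1}{3} = \frac{\left(- \frac{5}{2} + G\right) 1}{3} = \frac{- \frac{5}{2} + G}{3} = - \frac{5}{6} + \frac{G}{3}$)
$\frac{V{\left(h{\left(\left(\left(-4 - 1\right) - 4\right)^{2} \right)} \right)}}{-151} = \frac{- \frac{5}{6} + \frac{1}{3} \cdot 0}{-151} = \left(- \frac{5}{6} + 0\right) \left(- \frac{1}{151}\right) = \left(- \frac{5}{6}\right) \left(- \frac{1}{151}\right) = \frac{5}{906}$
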